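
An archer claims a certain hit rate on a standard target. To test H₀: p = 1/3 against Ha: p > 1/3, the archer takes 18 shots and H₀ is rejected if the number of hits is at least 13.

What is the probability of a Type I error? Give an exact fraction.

α = P(reject H₀ | H₀ true) = P(X ≥ 13 | p = 1/3), with X ~ Binomial(18, 1/3).
Summing C(18,j)(1/3)^j(2/3)^{18−j} for j = 13,…,18 gives 330313/387420489.

330313/387420489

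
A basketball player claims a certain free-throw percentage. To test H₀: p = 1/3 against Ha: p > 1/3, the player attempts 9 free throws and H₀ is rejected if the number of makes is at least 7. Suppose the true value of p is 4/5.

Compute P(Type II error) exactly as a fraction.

511333/1953125

A Type II error is failing to reject when Ha holds: with p = 4/5, β = P(Y ≤ 6).
Summing C(9,j)·(4/5)^j·(1/5)^{9-j} for j = 0..6 gives 511333/1953125.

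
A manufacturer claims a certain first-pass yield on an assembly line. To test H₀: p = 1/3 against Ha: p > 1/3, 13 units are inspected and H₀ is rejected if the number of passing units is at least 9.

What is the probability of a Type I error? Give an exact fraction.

521/59049

Under H₀, Y ~ Binomial(13, 1/3), and α = P(Y ≥ 9).
P(Y ≥ 9) = Σ_{j=9}^{13} C(13,j)·(1/3)^j·(2/3)^{13-j} = 521/59049.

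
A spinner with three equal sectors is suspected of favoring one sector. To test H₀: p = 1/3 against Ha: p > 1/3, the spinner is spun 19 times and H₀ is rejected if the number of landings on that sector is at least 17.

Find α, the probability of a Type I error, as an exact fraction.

α = P(reject H₀ | H₀ true) = P(Y ≥ 17 | p = 1/3), with Y ~ Binomial(19, 1/3).
Adding the binomial terms for j = 17 through 19 with p = 1/3 yields 241/387420489.

241/387420489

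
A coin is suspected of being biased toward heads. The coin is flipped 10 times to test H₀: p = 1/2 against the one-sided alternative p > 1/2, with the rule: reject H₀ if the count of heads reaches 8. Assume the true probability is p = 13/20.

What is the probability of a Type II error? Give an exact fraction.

Under the alternative p = 13/20, X ~ Binomial(10, 13/20); β is the probability the test does not reject, P(X < 8).
Equivalently, β = 1 − P(X ≥ 8) = 1890285078059/2560000000000.

1890285078059/2560000000000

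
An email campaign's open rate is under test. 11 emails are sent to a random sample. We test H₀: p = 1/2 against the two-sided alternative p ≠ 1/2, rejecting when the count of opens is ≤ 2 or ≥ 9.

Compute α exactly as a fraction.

The significance level is the null-hypothesis probability of the rejection region {≤2} ∪ {≥9}.
By symmetry, α = 2·P(S ≤ 2) = 2·(1 + 11 + 55)/2048 = 134/2048 = 67/1024.

67/1024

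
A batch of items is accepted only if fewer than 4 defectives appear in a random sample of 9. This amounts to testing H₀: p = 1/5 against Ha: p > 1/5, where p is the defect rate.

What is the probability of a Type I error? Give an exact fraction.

Under H₀, X ~ Binomial(9, 1/5); the Type I error rate is P(X ≥ 4).
α = 1 − P(X ≤ 3) = 1 − 1785856/1953125 = 167269/1953125.

167269/1953125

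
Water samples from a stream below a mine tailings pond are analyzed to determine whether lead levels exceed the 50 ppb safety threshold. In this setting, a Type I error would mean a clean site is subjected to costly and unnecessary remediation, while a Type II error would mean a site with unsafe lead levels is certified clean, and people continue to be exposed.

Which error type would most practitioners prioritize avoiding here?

The Type II consequence (a site with unsafe lead levels is certified clean, and people continue to be exposed) is more severe than the Type I consequence (a clean site is subjected to costly and unnecessary remediation).

Type II error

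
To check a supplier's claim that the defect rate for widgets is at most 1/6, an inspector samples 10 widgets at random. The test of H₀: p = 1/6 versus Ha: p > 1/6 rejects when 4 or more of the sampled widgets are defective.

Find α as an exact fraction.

Under H₀, S ~ Binomial(10, 1/6); the Type I error rate is P(S ≥ 4).
Via the complement, α = 1 − Σ_{j=0}^{3} C(10,j)(1/6)^j(5/6)^{10-j} = 29279/419904.

29279/419904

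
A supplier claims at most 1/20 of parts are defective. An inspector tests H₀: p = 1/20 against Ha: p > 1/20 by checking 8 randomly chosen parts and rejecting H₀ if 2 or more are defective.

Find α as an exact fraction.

α = P(reject H₀ | H₀ true) = P(X ≥ 2 | p = 1/20), X ~ Binomial(8, 1/20).
Via the complement, α = 1 − Σ_{j=0}^{1} C(8,j)(1/20)^j(19/20)^{8-j} = 1465463047/25600000000.

1465463047/25600000000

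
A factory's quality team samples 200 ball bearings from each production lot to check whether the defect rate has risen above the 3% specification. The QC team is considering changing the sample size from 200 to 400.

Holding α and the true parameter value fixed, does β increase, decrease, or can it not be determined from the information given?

Increasing n separates the H₀ and Ha sampling distributions, so under Ha fewer outcomes land in the acceptance region.

It decreases.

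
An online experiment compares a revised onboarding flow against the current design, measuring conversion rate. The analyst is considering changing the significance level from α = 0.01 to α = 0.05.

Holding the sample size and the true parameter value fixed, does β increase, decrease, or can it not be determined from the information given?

It decreases.

Relaxing α lowers the evidence threshold; under Ha, outcomes that previously fell short now trigger rejection.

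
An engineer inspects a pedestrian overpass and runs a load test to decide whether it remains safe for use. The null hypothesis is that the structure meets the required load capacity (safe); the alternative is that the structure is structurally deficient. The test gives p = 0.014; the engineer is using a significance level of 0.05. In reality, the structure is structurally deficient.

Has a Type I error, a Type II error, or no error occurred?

Since p = 0.014 < α = 0.05, H₀ is rejected.
H₀ is false (actually the structure is structurally deficient).
The decision matches the true state — no error.

Neither — the decision is correct.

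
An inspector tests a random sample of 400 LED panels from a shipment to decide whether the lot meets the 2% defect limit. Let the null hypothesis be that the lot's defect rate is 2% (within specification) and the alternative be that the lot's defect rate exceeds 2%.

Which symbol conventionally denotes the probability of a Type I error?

α

P(Type I error) = P(reject H₀ | H₀ true) = α, the significance level.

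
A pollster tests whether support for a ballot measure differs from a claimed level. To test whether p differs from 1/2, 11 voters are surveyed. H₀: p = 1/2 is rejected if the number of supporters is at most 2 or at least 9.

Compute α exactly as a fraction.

Under H₀, K ~ Binomial(11, 1/2); α is the probability of landing in either tail, P(K ≤ 2) + P(K ≥ 9).
The two tails are symmetric, so α = 2·(1 + 11 + 55)/2^11 = 134/2048 = 67/1024.

67/1024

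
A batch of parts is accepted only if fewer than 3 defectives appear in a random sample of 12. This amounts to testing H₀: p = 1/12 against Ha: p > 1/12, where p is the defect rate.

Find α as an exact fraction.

642062000537/8916100448256

The significance level is the probability, assuming p = 1/12, of seeing 3 or more defectives in 12 draws.
Via the complement, α = 1 − Σ_{j=0}^{2} C(12,j)(1/12)^j(11/12)^{12-j} = 642062000537/8916100448256.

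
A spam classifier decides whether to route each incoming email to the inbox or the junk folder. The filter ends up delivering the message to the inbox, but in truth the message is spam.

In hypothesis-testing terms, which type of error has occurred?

Type II error

The null hypothesis here is that the message is legitimate (not spam).
'Delivering the message to the inbox' corresponds to failing to reject H₀.
H₀ was not rejected but H₀ is false — a Type II error (false negative).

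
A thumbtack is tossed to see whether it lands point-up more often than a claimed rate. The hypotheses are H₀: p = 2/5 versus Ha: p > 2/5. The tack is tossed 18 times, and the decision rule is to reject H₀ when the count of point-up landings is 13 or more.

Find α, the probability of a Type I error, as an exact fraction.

21936406528/3814697265625

α = P(reject H₀ | H₀ true) = P(Y ≥ 13 | p = 2/5), with Y ~ Binomial(18, 2/5).
Adding the binomial terms for j = 13 through 18 with p = 2/5 yields 21936406528/3814697265625.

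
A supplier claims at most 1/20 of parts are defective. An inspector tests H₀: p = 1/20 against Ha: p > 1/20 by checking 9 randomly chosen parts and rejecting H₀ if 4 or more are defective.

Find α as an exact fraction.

α = P(reject H₀ | H₀ true) = P(K ≥ 4 | p = 1/20), K ~ Binomial(9, 1/20).
Computing the lower-tail complement: 1 − 127917750439/128000000000 = 82249561/128000000000.

82249561/128000000000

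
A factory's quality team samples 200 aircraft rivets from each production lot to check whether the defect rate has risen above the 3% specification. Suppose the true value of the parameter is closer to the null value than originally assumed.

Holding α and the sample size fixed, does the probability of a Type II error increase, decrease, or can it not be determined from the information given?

A smaller departure from H₀ means the test statistic under Ha is distributed closer to where it would be under H₀; rejection becomes less likely.

It increases.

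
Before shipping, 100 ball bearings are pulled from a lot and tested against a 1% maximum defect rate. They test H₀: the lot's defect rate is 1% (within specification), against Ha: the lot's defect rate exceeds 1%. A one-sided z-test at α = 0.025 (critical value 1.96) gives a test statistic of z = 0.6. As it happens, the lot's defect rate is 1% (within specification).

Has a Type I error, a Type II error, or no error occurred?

Neither — the decision is correct.

Since z = 0.6 ≤ z* = 1.96, H₀ is not rejected.
H₀ is true (actually the lot's defect rate is 1% (within specification)).
The decision matches the true state — no error.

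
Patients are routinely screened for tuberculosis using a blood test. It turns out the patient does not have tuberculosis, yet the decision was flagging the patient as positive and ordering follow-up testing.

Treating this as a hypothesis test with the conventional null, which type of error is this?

Type I error

The null hypothesis here is that the patient does not have tuberculosis.
'Flagging the patient as positive and ordering follow-up testing' corresponds to rejecting H₀.
H₀ was rejected but H₀ is true — a Type I error (false positive).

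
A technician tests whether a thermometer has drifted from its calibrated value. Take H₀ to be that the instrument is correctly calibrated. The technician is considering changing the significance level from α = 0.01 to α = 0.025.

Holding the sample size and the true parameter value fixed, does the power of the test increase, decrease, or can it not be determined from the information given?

It increases.

A larger α widens the rejection region, so when the alternative is true more outcomes lead to rejection — failing to reject becomes less likely.
Since power = 1 − β and β decreases, power increases.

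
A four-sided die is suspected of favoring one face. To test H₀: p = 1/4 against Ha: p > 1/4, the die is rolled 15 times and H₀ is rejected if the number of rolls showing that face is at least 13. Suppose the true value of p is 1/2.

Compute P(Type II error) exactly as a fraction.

32647/32768

A Type II error is failing to reject when Ha holds: with p = 1/2, β = P(Y ≤ 12).
Adding the binomial probabilities P(Y=0)+…+P(Y=12) at p = 1/2 gives 32647/32768.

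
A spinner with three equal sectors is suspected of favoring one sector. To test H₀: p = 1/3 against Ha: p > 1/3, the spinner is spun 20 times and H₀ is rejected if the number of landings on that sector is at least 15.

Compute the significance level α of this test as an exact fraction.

64841/387420489

The Type I error probability is α = P(S ≥ 15) computed under H₀, where S ~ Binomial(20, 1/3).
Summing C(20,j)(1/3)^j(2/3)^{20−j} for j = 15,…,20 gives 64841/387420489.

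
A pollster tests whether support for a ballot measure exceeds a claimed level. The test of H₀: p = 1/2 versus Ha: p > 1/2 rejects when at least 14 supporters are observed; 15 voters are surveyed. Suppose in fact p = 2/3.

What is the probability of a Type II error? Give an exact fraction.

14070379/14348907

β = P(fail to reject H₀ | Ha true) = P(S ≤ 13 | p = 2/3), S ~ Binomial(15, 2/3).
Equivalently, β = 1 − P(S ≥ 14) = 14070379/14348907.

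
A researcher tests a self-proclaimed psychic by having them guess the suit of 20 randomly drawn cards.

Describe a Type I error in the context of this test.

With the conventional null hypothesis that the subject is guessing at random (p = 1/4):
A Type I error is rejecting H₀ when H₀ is true.
Here that means concluding the subject has some ability beyond chance when actually the subject is guessing at random (p = 1/4).

A Type I error would mean concluding that the subject performs better than chance when in fact the subject is guessing at random (p = 1/4).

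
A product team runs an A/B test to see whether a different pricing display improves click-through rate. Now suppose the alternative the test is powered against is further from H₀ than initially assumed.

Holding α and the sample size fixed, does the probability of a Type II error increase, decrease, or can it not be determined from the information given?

It decreases.

A bigger departure from H₀ is easier for the test to detect, so it fails to reject less often.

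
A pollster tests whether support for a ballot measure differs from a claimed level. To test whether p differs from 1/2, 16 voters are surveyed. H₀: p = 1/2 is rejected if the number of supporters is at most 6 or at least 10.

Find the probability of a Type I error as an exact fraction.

14893/32768

α = P(X ≤ 6 or X ≥ 10 | p = 1/2), X ~ Binomial(16, 1/2).
The two tails are symmetric, so α = 2·(1 + 16 + 120 + 560 + 1820 + 4368 + 8008)/2^16 = 29786/65536 = 14893/32768.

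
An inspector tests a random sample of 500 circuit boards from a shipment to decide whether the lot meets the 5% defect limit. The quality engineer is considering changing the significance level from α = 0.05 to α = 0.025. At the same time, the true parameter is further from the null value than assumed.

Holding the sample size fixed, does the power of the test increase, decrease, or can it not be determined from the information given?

Cannot be determined from the information given.

The first change alone would make β increase; the second alone would make β decrease. Which effect dominates depends on the magnitudes, which are not given.
Since power = 1 − β, the effect on power is likewise indeterminate.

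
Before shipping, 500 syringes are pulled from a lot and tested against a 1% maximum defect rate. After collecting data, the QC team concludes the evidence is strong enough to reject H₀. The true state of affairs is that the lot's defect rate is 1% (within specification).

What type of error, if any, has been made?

The conventional null hypothesis here is that the lot's defect rate is 1% (within specification).
H₀ was rejected, but H₀ is actually true.
Rejecting a true null hypothesis is a Type I error (false positive).

Type I error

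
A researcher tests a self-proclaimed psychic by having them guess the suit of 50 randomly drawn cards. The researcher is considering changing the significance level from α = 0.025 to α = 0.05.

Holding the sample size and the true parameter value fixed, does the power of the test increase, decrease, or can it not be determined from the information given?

It increases.

With a larger α the critical value moves toward the center, so more of the Ha sampling distribution lies in the rejection region.
Since power = 1 − β and β decreases, power increases.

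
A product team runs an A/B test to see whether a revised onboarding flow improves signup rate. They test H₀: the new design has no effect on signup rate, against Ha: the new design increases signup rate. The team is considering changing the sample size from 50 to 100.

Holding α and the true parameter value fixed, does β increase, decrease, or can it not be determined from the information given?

More data shrinks sampling variability; the test statistic under Ha concentrates further from the null value, making rejection more likely.

It decreases.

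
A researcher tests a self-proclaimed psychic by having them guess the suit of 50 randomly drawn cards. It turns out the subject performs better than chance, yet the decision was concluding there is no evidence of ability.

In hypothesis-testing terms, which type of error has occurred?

Type II error

The null hypothesis here is that the subject is guessing at random (p = 1/4).
'Concluding there is no evidence of ability' corresponds to failing to reject H₀.
H₀ was not rejected but H₀ is false — a Type II error (false negative).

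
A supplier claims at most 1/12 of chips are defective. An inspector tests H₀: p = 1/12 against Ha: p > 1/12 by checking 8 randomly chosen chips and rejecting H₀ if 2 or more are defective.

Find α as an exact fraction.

59725447/429981696

α = P(reject H₀ | H₀ true) = P(K ≥ 2 | p = 1/12), K ~ Binomial(8, 1/12).
Computing the lower-tail complement: 1 − 370256249/429981696 = 59725447/429981696.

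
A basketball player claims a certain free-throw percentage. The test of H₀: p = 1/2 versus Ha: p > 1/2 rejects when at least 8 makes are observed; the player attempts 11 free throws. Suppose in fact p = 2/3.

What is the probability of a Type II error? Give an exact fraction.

31145/59049

Under the alternative p = 2/3, K ~ Binomial(11, 2/3); β is the probability the test does not reject, P(K < 8).
Summing C(11,j)·(2/3)^j·(1/3)^{11-j} for j = 0..7 gives 31145/59049.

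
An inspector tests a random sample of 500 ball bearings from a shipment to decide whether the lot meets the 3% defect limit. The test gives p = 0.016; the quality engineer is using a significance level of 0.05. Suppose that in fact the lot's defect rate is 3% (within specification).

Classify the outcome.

Type I error

The conventional null hypothesis is that the lot's defect rate is 3% (within specification).
Since p = 0.016 < α = 0.05, H₀ is rejected.
H₀ is true (actually the lot's defect rate is 3% (within specification)).
Rejecting a true H₀ is a Type I error.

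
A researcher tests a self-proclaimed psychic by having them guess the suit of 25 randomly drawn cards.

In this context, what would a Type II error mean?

A Type II error would mean concluding that the subject is guessing at random (p = 1/4) (or at least failing to establish that the subject performs better than chance) when in fact the subject performs better than chance.

With the conventional null hypothesis that the subject is guessing at random (p = 1/4):
A Type II error is failing to reject H₀ when H₀ is false.
Here that means concluding there is no evidence of ability when actually the subject performs better than chance.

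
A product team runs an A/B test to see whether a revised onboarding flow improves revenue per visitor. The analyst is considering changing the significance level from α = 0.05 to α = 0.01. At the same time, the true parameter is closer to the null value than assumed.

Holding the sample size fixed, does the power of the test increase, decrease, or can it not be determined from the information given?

It decreases.

A smaller α moves the rejection region further into the tail. With the alternative true, more outcomes now fall outside the rejection region, so failing to reject becomes more likely. A smaller true effect puts the Ha sampling distribution closer to H₀, so more of it falls in the non-rejection region. Both changes push β in the same direction.
Since power = 1 − β and β increases, power decreases.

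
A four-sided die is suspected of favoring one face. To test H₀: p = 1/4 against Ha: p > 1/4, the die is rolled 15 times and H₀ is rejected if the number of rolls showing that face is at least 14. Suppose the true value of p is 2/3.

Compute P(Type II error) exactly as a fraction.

14070379/14348907

β = P(fail to reject H₀ | Ha true) = P(Y ≤ 13 | p = 2/3), Y ~ Binomial(15, 2/3).
Adding the binomial probabilities P(Y=0)+…+P(Y=13) at p = 2/3 gives 14070379/14348907.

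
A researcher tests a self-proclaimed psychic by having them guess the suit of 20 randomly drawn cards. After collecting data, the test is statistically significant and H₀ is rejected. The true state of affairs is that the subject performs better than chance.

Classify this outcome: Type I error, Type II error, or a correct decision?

Neither — the decision is correct.

The conventional null hypothesis here is that the subject is guessing at random (p = 1/4).
The test rejected a false H₀ — the decision matches the true state.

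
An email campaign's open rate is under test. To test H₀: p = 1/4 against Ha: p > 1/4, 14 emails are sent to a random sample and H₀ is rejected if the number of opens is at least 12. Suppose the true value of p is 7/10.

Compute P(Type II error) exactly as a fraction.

41958212136219/50000000000000

Under the alternative p = 7/10, X ~ Binomial(14, 7/10); β is the probability the test does not reject, P(X < 12).
Equivalently, β = 1 − P(X ≥ 12) = 41958212136219/50000000000000.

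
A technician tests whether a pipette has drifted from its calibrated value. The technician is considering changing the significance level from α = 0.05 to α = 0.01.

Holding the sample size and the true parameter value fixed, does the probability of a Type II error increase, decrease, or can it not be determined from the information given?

Tightening α shrinks the rejection region. When Ha holds, fewer sample outcomes clear the stricter threshold, so more fall in the acceptance region.

It increases.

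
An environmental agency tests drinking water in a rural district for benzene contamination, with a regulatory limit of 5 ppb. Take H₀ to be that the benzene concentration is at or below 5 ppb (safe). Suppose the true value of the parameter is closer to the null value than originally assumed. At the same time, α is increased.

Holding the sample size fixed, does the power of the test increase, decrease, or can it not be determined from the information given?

Cannot be determined from the information given.

The first change alone would make β increase; the second alone would make β decrease. Which effect dominates depends on the magnitudes, which are not given.
Since power = 1 − β, the effect on power is likewise indeterminate.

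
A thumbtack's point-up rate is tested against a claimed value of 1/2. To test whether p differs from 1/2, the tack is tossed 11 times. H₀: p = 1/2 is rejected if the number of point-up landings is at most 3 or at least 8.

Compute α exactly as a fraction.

The significance level is the null-hypothesis probability of the rejection region {≤3} ∪ {≥8}.
By symmetry, α = 2·P(Y ≤ 3) = 2·(1 + 11 + 55 + 165)/2048 = 464/2048 = 29/128.

29/128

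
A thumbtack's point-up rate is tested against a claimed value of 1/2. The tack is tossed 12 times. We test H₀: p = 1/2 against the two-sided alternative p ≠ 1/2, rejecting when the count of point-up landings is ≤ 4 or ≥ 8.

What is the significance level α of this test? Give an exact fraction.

α = P(X ≤ 4 or X ≥ 8 | p = 1/2), X ~ Binomial(12, 1/2).
By symmetry, α = 2·P(X ≤ 4) = 2·(1 + 12 + 66 + 220 + 495)/4096 = 1588/4096 = 397/1024.

397/1024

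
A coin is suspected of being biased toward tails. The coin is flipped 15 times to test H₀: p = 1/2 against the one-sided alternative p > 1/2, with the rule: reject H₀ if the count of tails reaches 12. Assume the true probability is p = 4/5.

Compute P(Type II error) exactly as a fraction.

Under the alternative p = 4/5, Y ~ Binomial(15, 4/5); β is the probability the test does not reject, P(Y < 12).
Adding the binomial probabilities P(Y=0)+…+P(Y=11) at p = 4/5 gives 10737240461/30517578125.

10737240461/30517578125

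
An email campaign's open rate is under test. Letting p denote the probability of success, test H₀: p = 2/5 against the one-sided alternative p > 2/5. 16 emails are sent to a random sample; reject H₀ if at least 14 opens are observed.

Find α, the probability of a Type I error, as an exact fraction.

3866624/30517578125

Under H₀, Y ~ Binomial(16, 2/5), and α = P(Y ≥ 14).
P(Y ≥ 14) = Σ_{j=14}^{16} C(16,j)·(2/5)^j·(3/5)^{16-j} = 3866624/30517578125.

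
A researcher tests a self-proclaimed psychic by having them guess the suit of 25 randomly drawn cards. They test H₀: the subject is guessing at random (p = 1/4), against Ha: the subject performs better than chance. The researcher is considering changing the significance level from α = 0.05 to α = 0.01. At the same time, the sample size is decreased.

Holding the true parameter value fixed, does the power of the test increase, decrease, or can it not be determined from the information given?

It decreases.

A smaller α moves the rejection region further into the tail. With the alternative true, more outcomes now fall outside the rejection region, so failing to reject becomes more likely. A smaller sample increases the standard error, so the sampling distributions under H₀ and Ha overlap more. Both changes push β in the same direction.
Since power = 1 − β and β increases, power decreases.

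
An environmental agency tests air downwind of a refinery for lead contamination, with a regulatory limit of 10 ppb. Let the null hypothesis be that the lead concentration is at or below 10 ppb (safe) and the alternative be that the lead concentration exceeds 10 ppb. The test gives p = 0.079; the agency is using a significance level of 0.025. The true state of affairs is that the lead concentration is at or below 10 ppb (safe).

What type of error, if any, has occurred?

Since p = 0.079 ≥ α = 0.025, H₀ is not rejected.
H₀ is true (actually the lead concentration is at or below 10 ppb (safe)).
The decision matches the true state — no error.

Neither — the decision is correct.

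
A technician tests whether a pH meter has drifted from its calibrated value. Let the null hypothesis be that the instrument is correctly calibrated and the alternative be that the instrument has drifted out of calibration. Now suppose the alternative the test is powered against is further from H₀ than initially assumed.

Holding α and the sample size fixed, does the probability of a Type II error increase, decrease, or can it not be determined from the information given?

It decreases.

A larger true effect moves the Ha sampling distribution further from the H₀ critical value, making rejection more likely when Ha is true.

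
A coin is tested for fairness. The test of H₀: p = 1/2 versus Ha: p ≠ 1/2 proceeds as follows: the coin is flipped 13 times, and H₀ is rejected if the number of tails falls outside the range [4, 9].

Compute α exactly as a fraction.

α = P(X ≤ 3 or X ≥ 10 | p = 1/2), X ~ Binomial(13, 1/2).
The two tails are symmetric, so α = 2·(1 + 13 + 78 + 286)/2^13 = 756/8192 = 189/2048.

189/2048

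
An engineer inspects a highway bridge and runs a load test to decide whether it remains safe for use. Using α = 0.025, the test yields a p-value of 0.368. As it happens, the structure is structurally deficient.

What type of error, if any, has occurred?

Type II error

The conventional null hypothesis is that the structure meets the required load capacity (safe).
Since p = 0.368 ≥ α = 0.025, H₀ is not rejected.
H₀ is false (actually the structure is structurally deficient).
Failing to reject a false H₀ is a Type II error.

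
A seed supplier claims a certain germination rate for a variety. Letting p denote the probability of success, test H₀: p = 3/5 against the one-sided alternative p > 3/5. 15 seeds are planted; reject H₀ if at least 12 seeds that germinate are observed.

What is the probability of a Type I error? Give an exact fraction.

2761898877/30517578125

Under H₀, X ~ Binomial(15, 3/5), and α = P(X ≥ 12).
Adding the binomial terms for j = 12 through 15 with p = 3/5 yields 2761898877/30517578125.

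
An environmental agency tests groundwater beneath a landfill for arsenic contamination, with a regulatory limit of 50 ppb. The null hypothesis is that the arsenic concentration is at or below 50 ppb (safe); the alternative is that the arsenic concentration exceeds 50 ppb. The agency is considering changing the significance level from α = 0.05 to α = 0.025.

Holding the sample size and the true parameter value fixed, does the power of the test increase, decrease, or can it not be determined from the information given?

It decreases.

A smaller α moves the rejection region further into the tail. With the alternative true, more outcomes now fall outside the rejection region, so failing to reject becomes more likely.
Since power = 1 − β and β increases, power decreases.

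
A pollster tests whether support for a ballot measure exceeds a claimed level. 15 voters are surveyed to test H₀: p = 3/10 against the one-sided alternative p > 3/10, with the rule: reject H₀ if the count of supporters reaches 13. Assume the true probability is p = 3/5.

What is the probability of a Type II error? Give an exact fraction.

Under the alternative p = 3/5, K ~ Binomial(15, 3/5); β is the probability the test does not reject, P(K < 13).
Equivalently, β = 1 − P(K ≥ 13) = 29690124488/30517578125.

29690124488/30517578125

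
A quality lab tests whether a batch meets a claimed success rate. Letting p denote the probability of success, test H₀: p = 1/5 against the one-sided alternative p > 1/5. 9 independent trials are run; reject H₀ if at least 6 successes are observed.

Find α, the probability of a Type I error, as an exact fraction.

5989/1953125

α = P(reject H₀ | H₀ true) = P(S ≥ 6 | p = 1/5), with S ~ Binomial(9, 1/5).
Adding the binomial terms for j = 6 through 9 with p = 1/5 yields 5989/1953125.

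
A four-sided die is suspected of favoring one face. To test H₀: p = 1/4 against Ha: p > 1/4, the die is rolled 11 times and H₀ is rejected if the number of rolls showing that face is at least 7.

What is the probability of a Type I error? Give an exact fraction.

15857/2097152

The Type I error probability is α = P(S ≥ 7) computed under H₀, where S ~ Binomial(11, 1/4).
Adding the binomial terms for j = 7 through 11 with p = 1/4 yields 15857/2097152.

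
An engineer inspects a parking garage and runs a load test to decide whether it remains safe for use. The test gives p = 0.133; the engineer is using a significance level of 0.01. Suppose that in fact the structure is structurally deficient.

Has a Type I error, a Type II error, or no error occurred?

The conventional null hypothesis is that the structure meets the required load capacity (safe).
Since p = 0.133 ≥ α = 0.01, H₀ is not rejected.
H₀ is false (actually the structure is structurally deficient).
Failing to reject a false H₀ is a Type II error.

Type II error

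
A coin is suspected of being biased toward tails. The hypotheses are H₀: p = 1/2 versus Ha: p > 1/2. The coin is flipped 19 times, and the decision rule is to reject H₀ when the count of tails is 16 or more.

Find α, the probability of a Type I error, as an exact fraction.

The Type I error probability is α = P(X ≥ 16) computed under H₀, where X ~ Binomial(19, 1/2).
That's C(19,16) + C(19,17) + C(19,18) + C(19,19) over 2^19, i.e. (969 + 171 + 19 + 1)/524288 = 1160/524288 = 145/65536.

145/65536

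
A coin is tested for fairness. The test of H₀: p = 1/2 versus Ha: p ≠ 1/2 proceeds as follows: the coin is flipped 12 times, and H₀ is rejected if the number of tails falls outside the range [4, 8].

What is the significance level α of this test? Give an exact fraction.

α = P(Y ≤ 3 or Y ≥ 9 | p = 1/2), Y ~ Binomial(12, 1/2).
Each tail has probability (1 + 12 + 66 + 220)/4096; doubling gives α = 598/4096 = 299/2048.

299/2048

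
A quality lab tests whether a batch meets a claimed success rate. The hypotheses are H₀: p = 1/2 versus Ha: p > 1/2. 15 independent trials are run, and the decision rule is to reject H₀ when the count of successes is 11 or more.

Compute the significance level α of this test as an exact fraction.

1941/32768

Under H₀, S ~ Binomial(15, 1/2), and α = P(S ≥ 11).
Summing the upper tail: (1365 + 455 + 105 + 15 + 1) / 2^15 = 1941/32768.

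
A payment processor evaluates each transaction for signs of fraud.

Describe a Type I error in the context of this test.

A Type I error would mean concluding that the transaction is fraudulent when in fact the transaction is legitimate.

With the conventional null hypothesis that the transaction is legitimate:
A Type I error is rejecting H₀ when H₀ is true.
Here that means blocking the transaction and freezing the card when actually the transaction is legitimate.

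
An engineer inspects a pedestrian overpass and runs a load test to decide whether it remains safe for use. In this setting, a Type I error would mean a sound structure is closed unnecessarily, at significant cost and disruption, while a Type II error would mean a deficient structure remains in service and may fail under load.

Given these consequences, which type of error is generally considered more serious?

Type II error

The Type II consequence (a deficient structure remains in service and may fail under load) is more severe than the Type I consequence (a sound structure is closed unnecessarily, at significant cost and disruption).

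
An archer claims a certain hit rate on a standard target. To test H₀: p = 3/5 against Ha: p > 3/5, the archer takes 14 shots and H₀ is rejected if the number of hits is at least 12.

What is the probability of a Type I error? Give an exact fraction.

Under H₀, K ~ Binomial(14, 3/5), and α = P(K ≥ 12).
Adding the binomial terms for j = 12 through 14 with p = 3/5 yields 242868537/6103515625.

242868537/6103515625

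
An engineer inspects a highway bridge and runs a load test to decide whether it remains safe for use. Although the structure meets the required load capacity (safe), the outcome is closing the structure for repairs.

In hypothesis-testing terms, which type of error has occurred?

The null hypothesis here is that the structure meets the required load capacity (safe).
'Closing the structure for repairs' corresponds to rejecting H₀.
H₀ was rejected but H₀ is true — a Type I error (false positive).

Type I error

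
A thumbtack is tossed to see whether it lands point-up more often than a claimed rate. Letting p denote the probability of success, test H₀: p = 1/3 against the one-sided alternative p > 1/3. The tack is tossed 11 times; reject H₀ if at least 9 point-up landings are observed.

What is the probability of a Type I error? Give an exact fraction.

1/729

α = P(reject H₀ | H₀ true) = P(X ≥ 9 | p = 1/3), with X ~ Binomial(11, 1/3).
Adding the binomial terms for j = 9 through 11 with p = 1/3 yields 1/729.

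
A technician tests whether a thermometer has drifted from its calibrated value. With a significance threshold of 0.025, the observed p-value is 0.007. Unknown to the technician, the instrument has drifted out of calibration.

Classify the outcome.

The conventional null hypothesis is that the instrument is correctly calibrated.
Since p = 0.007 < α = 0.025, H₀ is rejected.
H₀ is false (actually the instrument has drifted out of calibration).
The decision matches the true state — no error.

No error — this is a correct decision.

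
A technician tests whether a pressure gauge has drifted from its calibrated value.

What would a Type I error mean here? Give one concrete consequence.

With the conventional null hypothesis that the instrument is correctly calibrated:
A Type I error is rejecting H₀ when H₀ is true.
Here that means pulling the instrument for recalibration when actually the instrument is correctly calibrated.

A Type I error would mean concluding that the instrument has drifted out of calibration when in fact the instrument is correctly calibrated. Consequence: a properly working instrument is taken offline unnecessarily.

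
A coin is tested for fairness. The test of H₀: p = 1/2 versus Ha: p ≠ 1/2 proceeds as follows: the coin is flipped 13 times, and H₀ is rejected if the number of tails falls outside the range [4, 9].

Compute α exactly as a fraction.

Under H₀, Y ~ Binomial(13, 1/2); α is the probability of landing in either tail, P(Y ≤ 3) + P(Y ≥ 10).
By symmetry, α = 2·P(Y ≤ 3) = 2·(1 + 13 + 78 + 286)/8192 = 756/8192 = 189/2048.

189/2048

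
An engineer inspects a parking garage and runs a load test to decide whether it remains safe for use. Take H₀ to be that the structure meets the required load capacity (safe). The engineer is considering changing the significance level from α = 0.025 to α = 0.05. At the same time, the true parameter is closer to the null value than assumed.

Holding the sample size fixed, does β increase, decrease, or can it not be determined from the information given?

The first change alone would make β decrease; the second alone would make β increase. Which effect dominates depends on the magnitudes, which are not given.

Cannot be determined from the information given.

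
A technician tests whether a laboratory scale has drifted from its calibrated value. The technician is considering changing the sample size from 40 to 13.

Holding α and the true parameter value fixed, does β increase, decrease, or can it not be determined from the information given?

It increases.

A smaller sample increases the standard error, so the sampling distributions under H₀ and Ha overlap more.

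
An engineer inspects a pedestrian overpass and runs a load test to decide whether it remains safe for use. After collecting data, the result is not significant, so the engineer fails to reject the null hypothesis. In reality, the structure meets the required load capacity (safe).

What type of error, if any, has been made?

Neither — the decision is correct.

The conventional null hypothesis here is that the structure meets the required load capacity (safe).
The test retained a true H₀ — the decision matches the true state.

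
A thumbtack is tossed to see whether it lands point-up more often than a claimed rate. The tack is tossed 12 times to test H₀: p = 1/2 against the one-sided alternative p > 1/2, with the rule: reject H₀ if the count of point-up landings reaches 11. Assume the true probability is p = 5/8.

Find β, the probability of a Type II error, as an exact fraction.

Under the alternative p = 5/8, Y ~ Binomial(12, 5/8); β is the probability the test does not reject, P(Y < 11).
Summing C(12,j)·(5/8)^j·(3/8)^{12-j} for j = 0..10 gives 66717523611/68719476736.

66717523611/68719476736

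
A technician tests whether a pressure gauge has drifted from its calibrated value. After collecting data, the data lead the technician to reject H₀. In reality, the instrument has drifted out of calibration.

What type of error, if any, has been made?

No error (correct decision).

The conventional null hypothesis here is that the instrument is correctly calibrated.
The test rejected a false H₀ — the decision matches the true state.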